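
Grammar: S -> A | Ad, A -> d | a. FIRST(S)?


Per alternative of S: FIRST(A) = {a, d}; FIRST(Ad) = {a, d}
FIRST(S) = {a, d}


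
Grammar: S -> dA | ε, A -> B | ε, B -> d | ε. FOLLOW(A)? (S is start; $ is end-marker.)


$ ∈ FOLLOW(S). For each A -> αBβ: add FIRST(β)\{ε} to FOLLOW(B); if β nullable, add FOLLOW(A).
FOLLOW(A) = {$}


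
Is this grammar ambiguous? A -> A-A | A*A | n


'n-n*n' has two parse trees (no precedence encoded between - and *)
Ambiguous


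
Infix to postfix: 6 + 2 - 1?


Left to right (same or higher precedence on left)
Postfix: 6 2 + 1 -


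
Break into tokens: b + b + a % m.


Scan left to right, longest-match per lexeme
Tokens: ID(b), OP(+), ID(b), OP(+), ID(a), OP(%), ID(m)


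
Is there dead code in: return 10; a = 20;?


statement follows a return and is unreachable
Dead: 'a = 20'


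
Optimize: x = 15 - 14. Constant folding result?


15 - 14 = 1 at compile time
Optimized: x = 1


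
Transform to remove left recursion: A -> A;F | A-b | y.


Left-recursive alternatives: A;F, A-b; non-recursive: y
Introduce A': A -> yA', A' -> ;FA' | -bA' | ε


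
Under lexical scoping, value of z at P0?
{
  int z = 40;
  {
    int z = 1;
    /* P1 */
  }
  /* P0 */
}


z declared in the same block as P0
z = 40


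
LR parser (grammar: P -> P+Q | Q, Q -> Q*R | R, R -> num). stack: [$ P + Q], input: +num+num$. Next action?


handle 'P+Q' on top; lookahead ∈ FOLLOW(P) = {+, $}
Action: reduce (P -> P+Q)


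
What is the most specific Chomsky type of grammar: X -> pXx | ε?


Single nonterminal LHS, but p^n x^n is not regular
Classification: Type 2 (Context-Free)


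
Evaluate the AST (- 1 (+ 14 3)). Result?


Evaluate inner: (+ 14 3) = 17
Evaluate root: (- 1 17) = -16
Result: -16


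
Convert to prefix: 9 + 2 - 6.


left-to-right (same/higher precedence on left): tree is (- (+ 9 2) 6)
Prefix: - + 9 2 6


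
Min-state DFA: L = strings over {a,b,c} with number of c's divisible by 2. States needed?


Track (count of c) mod 2: states 0..1, accept at 0
Minimal DFA: 2 states


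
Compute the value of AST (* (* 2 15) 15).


Evaluate inner: (* 2 15) = 30
Evaluate root: (* 30 15) = 450
Result: 450


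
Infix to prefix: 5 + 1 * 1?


'*' binds tighter: tree is (+ 5 (* 1 1))
Prefix: + 5 * 1 1


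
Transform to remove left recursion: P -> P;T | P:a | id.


Left-recursive alternatives: P;T, P:a; non-recursive: id
Introduce P': P -> idP', P' -> ;TP' | :aP' | ε


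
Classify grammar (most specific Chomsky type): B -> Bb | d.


Left-linear: every RHS is a terminal or one nonterminal followed by a terminal
Classification: Type 3 (Regular)


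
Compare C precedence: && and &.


'&' is bitwise AND (level 5); '&&' is logical AND (level 2)
Higher level binds tighter
'&' has higher precedence than '&&'


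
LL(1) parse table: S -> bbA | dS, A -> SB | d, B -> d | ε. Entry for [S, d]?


For [S, d]: 'd' ∈ FIRST(dS)
Entry: S -> dS


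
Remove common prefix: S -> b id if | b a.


Common prefix: 'b'
Factored: S -> b S', S' -> id if | a


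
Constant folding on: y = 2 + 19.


2 + 19 = 21 at compile time
Optimized: y = 21


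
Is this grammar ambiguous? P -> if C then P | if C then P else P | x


dangling else: 'if C then if C then x else x' parses two ways
Ambiguous


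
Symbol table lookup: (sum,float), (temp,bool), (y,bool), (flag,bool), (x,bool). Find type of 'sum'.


Lookup 'sum' → type float


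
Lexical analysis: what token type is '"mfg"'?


Pattern: double-quoted sequence
Type: STRING_LITERAL


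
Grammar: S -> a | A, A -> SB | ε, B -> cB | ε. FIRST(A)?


Per alternative of A: FIRST(SB) = {a, c, ε}; FIRST(ε) = {ε}
FIRST(A) = {a, c, ε}


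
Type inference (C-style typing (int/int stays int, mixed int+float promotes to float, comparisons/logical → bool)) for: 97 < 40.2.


Operand types: int < float
Rule: comparison yields bool
Result type: bool


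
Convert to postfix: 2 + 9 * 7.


* has higher precedence, evaluate 9*7 first
Postfix: 2 9 7 * +


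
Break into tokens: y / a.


Scan left to right, longest-match per lexeme
Tokens: ID(y), OP(/), ID(a)


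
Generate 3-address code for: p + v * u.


Break into single-operator statements:
t1 = v * u
t2 = p + t1


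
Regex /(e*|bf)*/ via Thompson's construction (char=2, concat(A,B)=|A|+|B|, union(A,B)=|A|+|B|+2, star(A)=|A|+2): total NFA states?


Syntax tree has 3 char leaf(s), 1 union(s), 2 star(s)
chars contribute 3×2 = 6; each union adds +2; each star adds +2
Total: 6 + 2 + 4 = 12 states


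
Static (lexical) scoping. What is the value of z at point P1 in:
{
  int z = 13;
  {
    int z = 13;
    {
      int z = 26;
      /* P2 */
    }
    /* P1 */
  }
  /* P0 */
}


z declared in the same block as P1
z = 13


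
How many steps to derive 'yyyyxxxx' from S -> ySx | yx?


Derivation: S => ySx => yySxx => yyySxxx => yyyyxxxx
Steps: 4


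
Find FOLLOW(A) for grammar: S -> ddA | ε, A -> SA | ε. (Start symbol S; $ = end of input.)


$ ∈ FOLLOW(S). For each A -> αBβ: add FIRST(β)\{ε} to FOLLOW(B); if β nullable, add FOLLOW(A).
FOLLOW(A) = {$, d}


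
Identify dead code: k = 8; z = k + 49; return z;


k is read by z's definition; z is returned
No dead code


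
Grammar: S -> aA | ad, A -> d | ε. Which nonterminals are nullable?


A nonterminal is nullable iff some alternative derives ε (directly, or every symbol in it is nullable)
Nullable: {A}


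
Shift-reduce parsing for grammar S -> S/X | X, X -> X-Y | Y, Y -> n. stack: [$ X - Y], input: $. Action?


handle 'X-Y' on top
Action: reduce (X -> X-Y)


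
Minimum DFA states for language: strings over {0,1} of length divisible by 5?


Track length mod 5: states 0..4, accept at 0
Minimal DFA: 5 states


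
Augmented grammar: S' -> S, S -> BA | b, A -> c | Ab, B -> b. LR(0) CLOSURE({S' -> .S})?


Start: S' -> .S
For each item with dot before a nonterminal B, add B -> .γ for every B-production
Closure: [S' -> .S, S -> .BA, S -> .b, B -> .b]


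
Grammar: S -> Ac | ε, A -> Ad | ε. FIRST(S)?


Per alternative of S: FIRST(Ac) = {c, d}; FIRST(ε) = {ε}
FIRST(S) = {c, d, ε}


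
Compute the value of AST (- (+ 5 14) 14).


Evaluate inner: (+ 5 14) = 19
Evaluate root: (- 19 14) = 5
Result: 5


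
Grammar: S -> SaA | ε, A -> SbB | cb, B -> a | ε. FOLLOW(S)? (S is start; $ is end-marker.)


$ ∈ FOLLOW(S). For each A -> αBβ: add FIRST(β)\{ε} to FOLLOW(B); if β nullable, add FOLLOW(A).
FOLLOW(S) = {$, a, b}


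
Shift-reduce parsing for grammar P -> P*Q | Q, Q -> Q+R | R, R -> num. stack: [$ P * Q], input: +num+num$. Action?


'+' can extend Q; shift to build Q -> Q+R
Action: shift


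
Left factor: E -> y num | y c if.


Common prefix: 'y'
Factored: E -> y E', E' -> num | c if


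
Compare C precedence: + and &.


'+' is additive (level 9); '&' is bitwise AND (level 5)
Higher level binds tighter
'+' has higher precedence than '&'


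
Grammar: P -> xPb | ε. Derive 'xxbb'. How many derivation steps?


Derivation: P => xPb => xxPbb => xxbb
Steps: 3


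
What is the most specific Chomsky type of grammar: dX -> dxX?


LHS has context (more than one symbol) and |LHS| ≤ |RHS|
Classification: Type 1 (Context-Sensitive)


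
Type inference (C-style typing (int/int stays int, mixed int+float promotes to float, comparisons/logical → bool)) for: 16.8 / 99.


Operand types: float / int
Rule: mixed int/float promotes to float; int/int stays int
Result type: float


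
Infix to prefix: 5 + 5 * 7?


'*' binds tighter: tree is (+ 5 (* 5 7))
Prefix: + 5 * 5 7


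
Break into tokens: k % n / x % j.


Scan left to right, longest-match per lexeme
Tokens: ID(k), OP(%), ID(n), OP(/), ID(x), OP(%), ID(j)


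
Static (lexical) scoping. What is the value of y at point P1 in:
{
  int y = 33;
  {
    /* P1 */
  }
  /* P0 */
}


P1's block does not declare y; resolves to the enclosing declaration at depth 0
y = 33


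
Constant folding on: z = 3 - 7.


3 - 7 = -4 at compile time
Optimized: z = -4


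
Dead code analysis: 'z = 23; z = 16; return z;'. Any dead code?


first assignment to z is overwritten before any read
Dead: 'z = 23'


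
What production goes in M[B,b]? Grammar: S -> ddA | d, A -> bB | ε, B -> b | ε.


For [B, b]: 'b' ∈ FIRST(b)
Entry: B -> b


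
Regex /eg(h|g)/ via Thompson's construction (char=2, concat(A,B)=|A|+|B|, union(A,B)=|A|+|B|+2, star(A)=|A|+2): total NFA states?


Syntax tree has 4 char leaf(s), 1 union(s), 0 star(s)
chars contribute 4×2 = 8; each union adds +2; each star adds +2
Total: 8 + 2 + 0 = 10 states


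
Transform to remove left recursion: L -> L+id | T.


Left-recursive alternatives: L+id; non-recursive: T
Introduce L': L -> TL', L' -> +idL' | ε


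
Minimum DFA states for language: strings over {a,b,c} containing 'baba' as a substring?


KMP-style automaton: 4 progress states + 1 absorbing accept = 5
Minimal DFA: 5 states


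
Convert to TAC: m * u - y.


Break into single-operator statements:
t1 = m * u
t2 = t1 - y


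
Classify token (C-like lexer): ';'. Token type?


Pattern: delimiter/punctuation
Type: PUNCTUATION


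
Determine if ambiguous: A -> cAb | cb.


balanced c^n…b^n: each string has a unique parse
Unambiguous


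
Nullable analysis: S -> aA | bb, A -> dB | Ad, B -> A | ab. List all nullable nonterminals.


A nonterminal is nullable iff some alternative derives ε (directly, or every symbol in it is nullable)
Nullable: {}


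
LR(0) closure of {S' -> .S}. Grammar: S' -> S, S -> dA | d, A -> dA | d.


Start: S' -> .S
For each item with dot before a nonterminal B, add B -> .γ for every B-production
Closure: [S' -> .S, S -> .dA, S -> .d]


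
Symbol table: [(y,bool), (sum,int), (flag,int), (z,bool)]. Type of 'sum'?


Lookup 'sum' → type int


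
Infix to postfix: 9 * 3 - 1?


Left to right (same or higher precedence on left)
Postfix: 9 3 * 1 -


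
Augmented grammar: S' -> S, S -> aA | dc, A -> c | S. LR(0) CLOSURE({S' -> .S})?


Start: S' -> .S
For each item with dot before a nonterminal B, add B -> .γ for every B-production
Closure: [S' -> .S, S -> .aA, S -> .dc]


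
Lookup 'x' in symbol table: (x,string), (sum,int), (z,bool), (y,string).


Lookup 'x' → type string


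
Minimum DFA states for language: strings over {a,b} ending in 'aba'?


Track the longest suffix of input matching a prefix of 'aba': 4 classes (prefixes of length 0..3)
Minimal DFA: 4 states


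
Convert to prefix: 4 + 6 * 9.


'*' binds tighter: tree is (+ 4 (* 6 9))
Prefix: + 4 * 6 9


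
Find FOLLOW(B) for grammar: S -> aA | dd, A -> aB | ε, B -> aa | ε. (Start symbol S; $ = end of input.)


$ ∈ FOLLOW(S). For each A -> αBβ: add FIRST(β)\{ε} to FOLLOW(B); if β nullable, add FOLLOW(A).
FOLLOW(B) = {$}


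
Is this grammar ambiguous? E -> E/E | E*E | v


'v/v*v' has two parse trees (no precedence encoded between / and *)
Ambiguous


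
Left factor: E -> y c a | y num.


Common prefix: 'y'
Factored: E -> y E', E' -> c a | num


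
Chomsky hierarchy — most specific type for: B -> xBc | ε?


Single nonterminal LHS, but x^n c^n is not regular
Classification: Type 2 (Context-Free)


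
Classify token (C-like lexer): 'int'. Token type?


Pattern: reserved word
Type: KEYWORD


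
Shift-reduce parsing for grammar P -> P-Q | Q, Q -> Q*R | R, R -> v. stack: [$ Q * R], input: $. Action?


handle 'Q*R' on top
Action: reduce (Q -> Q*R)


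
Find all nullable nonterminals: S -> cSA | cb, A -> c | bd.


A nonterminal is nullable iff some alternative derives ε (directly, or every symbol in it is nullable)
Nullable: {}


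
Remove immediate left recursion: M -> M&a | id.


Left-recursive alternatives: M&a; non-recursive: id
Introduce M': M -> idM', M' -> &aM' | ε


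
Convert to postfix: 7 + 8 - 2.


Left to right (same or higher precedence on left)
Postfix: 7 8 + 2 -


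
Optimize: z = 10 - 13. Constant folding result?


10 - 13 = -3 at compile time
Optimized: z = -3


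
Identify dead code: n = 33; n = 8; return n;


first assignment to n is overwritten before any read
Dead: 'n = 33'


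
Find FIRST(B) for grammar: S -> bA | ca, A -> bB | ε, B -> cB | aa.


Per alternative of B: FIRST(cB) = {c}; FIRST(aa) = {a}
FIRST(B) = {a, c}


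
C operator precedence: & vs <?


'<' is relational (level 7); '&' is bitwise AND (level 5)
Higher level binds tighter
'<' has higher precedence than '&'


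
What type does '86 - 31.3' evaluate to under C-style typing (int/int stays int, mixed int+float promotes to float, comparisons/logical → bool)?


Operand types: int - float
Rule: mixed int/float promotes to float; int/int stays int
Result type: float


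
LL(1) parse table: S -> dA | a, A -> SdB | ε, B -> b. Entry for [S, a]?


For [S, a]: 'a' ∈ FIRST(a)
Entry: S -> a


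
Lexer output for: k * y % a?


Scan left to right, longest-match per lexeme
Tokens: ID(k), OP(*), ID(y), OP(%), ID(a)


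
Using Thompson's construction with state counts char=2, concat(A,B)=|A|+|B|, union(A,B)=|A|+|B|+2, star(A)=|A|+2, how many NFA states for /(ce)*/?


Syntax tree has 2 char leaf(s), 0 union(s), 1 star(s)
chars contribute 2×2 = 4; each union adds +2; each star adds +2
Total: 4 + 0 + 2 = 6 states


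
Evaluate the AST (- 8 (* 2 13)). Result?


Evaluate inner: (* 2 13) = 26
Evaluate root: (- 8 26) = -18
Result: -18


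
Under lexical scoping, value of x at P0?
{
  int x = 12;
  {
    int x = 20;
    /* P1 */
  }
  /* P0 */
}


x declared in the same block as P0
x = 12


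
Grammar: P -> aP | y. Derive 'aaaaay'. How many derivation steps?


Derivation: P => aP => aaP => aaaP => aaaaP => aaaaaP => aaaaay
Steps: 6


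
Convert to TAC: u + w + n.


Break into single-operator statements:
t1 = u + w
t2 = t1 + n


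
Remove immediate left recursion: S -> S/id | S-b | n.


Left-recursive alternatives: S/id, S-b; non-recursive: n
Introduce S': S -> nS', S' -> /idS' | -bS' | ε


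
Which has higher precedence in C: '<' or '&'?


'<' is relational (level 7); '&' is bitwise AND (level 5)
Higher level binds tighter
'<' has higher precedence than '&'


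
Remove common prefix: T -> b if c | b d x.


Common prefix: 'b'
Factored: T -> b T', T' -> if c | d x


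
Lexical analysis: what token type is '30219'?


Pattern: digits only
Type: INTEGER_LITERAL


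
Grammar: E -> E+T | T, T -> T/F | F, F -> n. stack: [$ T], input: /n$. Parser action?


shift '/' to continue T -> T/F
Action: shift


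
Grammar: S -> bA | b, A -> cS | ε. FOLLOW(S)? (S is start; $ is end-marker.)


$ ∈ FOLLOW(S). For each A -> αBβ: add FIRST(β)\{ε} to FOLLOW(B); if β nullable, add FOLLOW(A).
FOLLOW(S) = {$}


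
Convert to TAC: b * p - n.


Break into single-operator statements:
t1 = b * p
t2 = t1 - n


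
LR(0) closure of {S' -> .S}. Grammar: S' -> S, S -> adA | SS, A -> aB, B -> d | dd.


Start: S' -> .S
For each item with dot before a nonterminal B, add B -> .γ for every B-production
Closure: [S' -> .S, S -> .adA, S -> .SS]


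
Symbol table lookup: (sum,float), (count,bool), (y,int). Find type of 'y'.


Lookup 'y' → type int


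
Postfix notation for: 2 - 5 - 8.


Left to right (same or higher precedence on left)
Postfix: 2 5 - 8 -


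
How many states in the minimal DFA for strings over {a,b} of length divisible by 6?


Track length mod 6: states 0..5, accept at 0
Minimal DFA: 6 states


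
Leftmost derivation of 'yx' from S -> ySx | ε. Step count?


Derivation: S => ySx => yx
Steps: 2


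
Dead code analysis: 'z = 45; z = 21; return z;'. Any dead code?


first assignment to z is overwritten before any read
Dead: 'z = 45'


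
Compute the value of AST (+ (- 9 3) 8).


Evaluate inner: (- 9 3) = 6
Evaluate root: (+ 6 8) = 14
Result: 14


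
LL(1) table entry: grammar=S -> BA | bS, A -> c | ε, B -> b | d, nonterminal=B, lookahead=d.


For [B, d]: 'd' ∈ FIRST(d)
Entry: B -> d


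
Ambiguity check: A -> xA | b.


right-linear, alternatives start with distinct terminals 'x' vs 'b': unique leftmost derivation
Unambiguous


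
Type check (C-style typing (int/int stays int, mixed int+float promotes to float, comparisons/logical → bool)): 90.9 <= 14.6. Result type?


Operand types: float <= float
Rule: comparison yields bool
Result type: bool


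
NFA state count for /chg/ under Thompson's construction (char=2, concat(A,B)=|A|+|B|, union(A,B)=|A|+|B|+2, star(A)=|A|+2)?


Syntax tree has 3 char leaf(s), 0 union(s), 0 star(s)
chars contribute 3×2 = 6; each union adds +2; each star adds +2
Total: 6 + 0 + 0 = 6 states


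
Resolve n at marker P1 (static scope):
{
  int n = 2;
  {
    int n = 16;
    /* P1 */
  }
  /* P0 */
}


n declared in the same block as P1
n = 16


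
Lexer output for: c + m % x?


Scan left to right, longest-match per lexeme
Tokens: ID(c), OP(+), ID(m), OP(%), ID(x)


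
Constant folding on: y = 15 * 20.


15 * 20 = 300 at compile time
Optimized: y = 300


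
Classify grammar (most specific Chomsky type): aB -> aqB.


LHS has context (more than one symbol) and |LHS| ≤ |RHS|
Classification: Type 1 (Context-Sensitive)


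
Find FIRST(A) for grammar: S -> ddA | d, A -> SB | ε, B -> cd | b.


Per alternative of A: FIRST(SB) = {d}; FIRST(ε) = {ε}
FIRST(A) = {d, ε}


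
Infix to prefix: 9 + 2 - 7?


left-to-right (same/higher precedence on left): tree is (- (+ 9 2) 7)
Prefix: - + 9 2 7


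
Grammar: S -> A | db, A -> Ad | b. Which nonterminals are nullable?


A nonterminal is nullable iff some alternative derives ε (directly, or every symbol in it is nullable)
Nullable: {}


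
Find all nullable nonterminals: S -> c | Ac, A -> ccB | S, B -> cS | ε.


A nonterminal is nullable iff some alternative derives ε (directly, or every symbol in it is nullable)
Nullable: {B}


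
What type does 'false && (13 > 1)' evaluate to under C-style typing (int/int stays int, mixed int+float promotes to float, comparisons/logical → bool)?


Operand types: bool && bool
Rule: logical operators take bool operands and yield bool
Result type: bool


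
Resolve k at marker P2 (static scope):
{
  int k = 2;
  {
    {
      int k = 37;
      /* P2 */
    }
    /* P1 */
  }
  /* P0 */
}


k declared in the same block as P2
k = 37


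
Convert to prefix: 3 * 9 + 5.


left-to-right (same/higher precedence on left): tree is (+ (* 3 9) 5)
Prefix: + * 3 9 5


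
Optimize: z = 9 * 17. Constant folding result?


9 * 17 = 153 at compile time
Optimized: z = 153


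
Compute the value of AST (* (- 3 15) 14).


Evaluate inner: (- 3 15) = -12
Evaluate root: (* -12 14) = -168
Result: -168


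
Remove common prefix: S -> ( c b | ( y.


Common prefix: '('
Factored: S -> ( S', S' -> c b | y


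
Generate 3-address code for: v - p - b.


Break into single-operator statements:
t1 = v - p
t2 = t1 - b


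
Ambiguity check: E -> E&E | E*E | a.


'a&a*a' has two parse trees (no precedence encoded between & and *)
Ambiguous


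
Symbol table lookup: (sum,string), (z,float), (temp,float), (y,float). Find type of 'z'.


Lookup 'z' → type float


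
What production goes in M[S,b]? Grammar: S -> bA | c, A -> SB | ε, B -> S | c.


For [S, b]: 'b' ∈ FIRST(bA)
Entry: S -> bA


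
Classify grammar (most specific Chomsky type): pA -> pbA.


LHS has context (more than one symbol) and |LHS| ≤ |RHS|
Classification: Type 1 (Context-Sensitive)


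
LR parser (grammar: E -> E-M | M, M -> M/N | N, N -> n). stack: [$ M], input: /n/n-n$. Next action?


shift '/' to continue M -> M/N
Action: shift


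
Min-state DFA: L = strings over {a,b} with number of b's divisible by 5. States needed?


Track (count of b) mod 5: states 0..4, accept at 0
Minimal DFA: 5 states


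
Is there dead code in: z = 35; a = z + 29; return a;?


z is read by a's definition; a is returned
No dead code


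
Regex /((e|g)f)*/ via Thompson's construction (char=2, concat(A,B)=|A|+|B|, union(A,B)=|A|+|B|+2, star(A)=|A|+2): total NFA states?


Syntax tree has 3 char leaf(s), 1 union(s), 1 star(s)
chars contribute 3×2 = 6; each union adds +2; each star adds +2
Total: 6 + 2 + 2 = 10 states


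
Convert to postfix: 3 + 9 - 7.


Left to right (same or higher precedence on left)
Postfix: 3 9 + 7 -


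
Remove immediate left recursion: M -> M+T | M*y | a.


Left-recursive alternatives: M+T, M*y; non-recursive: a
Introduce M': M -> aM', M' -> +TM' | *yM' | ε


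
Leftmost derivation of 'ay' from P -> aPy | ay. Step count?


Derivation: P => ay
Steps: 1


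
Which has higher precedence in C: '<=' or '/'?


'/' is multiplicative (level 10); '<=' is relational (level 7)
Higher level binds tighter
'/' has higher precedence than '<='


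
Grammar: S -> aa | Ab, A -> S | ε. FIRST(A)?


Per alternative of A: FIRST(S) = {a, b}; FIRST(ε) = {ε}
FIRST(A) = {a, b, ε}


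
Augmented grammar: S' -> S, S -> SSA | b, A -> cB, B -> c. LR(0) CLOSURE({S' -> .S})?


Start: S' -> .S
For each item with dot before a nonterminal B, add B -> .γ for every B-production
Closure: [S' -> .S, S -> .SSA, S -> .b]


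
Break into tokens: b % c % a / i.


Scan left to right, longest-match per lexeme
Tokens: ID(b), OP(%), ID(c), OP(%), ID(a), OP(/), ID(i)


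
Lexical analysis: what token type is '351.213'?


Pattern: digits with a decimal point
Type: FLOAT_LITERAL


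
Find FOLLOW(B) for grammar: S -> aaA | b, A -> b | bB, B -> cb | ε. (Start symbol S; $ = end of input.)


$ ∈ FOLLOW(S). For each A -> αBβ: add FIRST(β)\{ε} to FOLLOW(B); if β nullable, add FOLLOW(A).
FOLLOW(B) = {$}


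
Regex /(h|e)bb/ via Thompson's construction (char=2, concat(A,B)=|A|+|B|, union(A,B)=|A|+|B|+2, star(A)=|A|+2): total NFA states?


Syntax tree has 4 char leaf(s), 1 union(s), 0 star(s)
chars contribute 4×2 = 8; each union adds +2; each star adds +2
Total: 8 + 2 + 0 = 10 states


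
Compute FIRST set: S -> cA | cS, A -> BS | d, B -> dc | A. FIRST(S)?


Per alternative of S: FIRST(cA) = {c}; FIRST(cS) = {c}
FIRST(S) = {c}


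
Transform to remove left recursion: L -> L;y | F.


Left-recursive alternatives: L;y; non-recursive: F
Introduce L': L -> FL', L' -> ;yL' | ε


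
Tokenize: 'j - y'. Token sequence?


Scan left to right, longest-match per lexeme
Tokens: ID(j), OP(-), ID(y)


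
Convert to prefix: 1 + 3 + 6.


left-to-right (same/higher precedence on left): tree is (+ (+ 1 3) 6)
Prefix: + + 1 3 6


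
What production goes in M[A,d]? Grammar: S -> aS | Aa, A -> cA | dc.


For [A, d]: 'd' ∈ FIRST(dc)
Entry: A -> dc


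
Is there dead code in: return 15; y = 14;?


statement follows a return and is unreachable
Dead: 'y = 14'


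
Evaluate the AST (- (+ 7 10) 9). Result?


Evaluate inner: (+ 7 10) = 17
Evaluate root: (- 17 9) = 8
Result: 8


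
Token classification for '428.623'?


Pattern: digits with a decimal point
Type: FLOAT_LITERAL


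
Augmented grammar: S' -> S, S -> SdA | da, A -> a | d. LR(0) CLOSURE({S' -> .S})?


Start: S' -> .S
For each item with dot before a nonterminal B, add B -> .γ for every B-production
Closure: [S' -> .S, S -> .SdA, S -> .da]


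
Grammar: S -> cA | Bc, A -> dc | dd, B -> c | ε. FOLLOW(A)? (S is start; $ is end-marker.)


$ ∈ FOLLOW(S). For each A -> αBβ: add FIRST(β)\{ε} to FOLLOW(B); if β nullable, add FOLLOW(A).
FOLLOW(A) = {$}


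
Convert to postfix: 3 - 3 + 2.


Left to right (same or higher precedence on left)
Postfix: 3 3 - 2 +


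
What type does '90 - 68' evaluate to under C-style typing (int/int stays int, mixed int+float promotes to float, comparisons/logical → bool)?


Operand types: int - int
Rule: mixed int/float promotes to float; int/int stays int
Result type: int


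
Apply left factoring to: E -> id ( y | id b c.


Common prefix: 'id'
Factored: E -> id E', E' -> ( y | b c


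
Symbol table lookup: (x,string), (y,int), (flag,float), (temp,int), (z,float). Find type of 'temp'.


Lookup 'temp' → type int


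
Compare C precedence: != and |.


'!=' is equality (level 6); '|' is bitwise OR (level 3)
Higher level binds tighter
'!=' has higher precedence than '|'


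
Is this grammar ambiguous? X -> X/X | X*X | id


'id/id*id' has two parse trees (no precedence encoded between / and *)
Ambiguous


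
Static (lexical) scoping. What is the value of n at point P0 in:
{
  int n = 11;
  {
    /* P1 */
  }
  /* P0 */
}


n declared in the same block as P0
n = 11


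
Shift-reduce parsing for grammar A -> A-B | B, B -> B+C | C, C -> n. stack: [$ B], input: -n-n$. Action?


lookahead ∉ {+} so B won't extend; reduce A -> B
Action: reduce (A -> B)


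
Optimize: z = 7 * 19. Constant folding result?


7 * 19 = 133 at compile time
Optimized: z = 133


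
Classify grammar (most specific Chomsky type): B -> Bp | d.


Left-linear: every RHS is a terminal or one nonterminal followed by a terminal
Classification: Type 3 (Regular)


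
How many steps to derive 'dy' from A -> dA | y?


Derivation: A => dA => dy
Steps: 2


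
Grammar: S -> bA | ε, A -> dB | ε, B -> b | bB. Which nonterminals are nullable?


A nonterminal is nullable iff some alternative derives ε (directly, or every symbol in it is nullable)
Nullable: {A, S}


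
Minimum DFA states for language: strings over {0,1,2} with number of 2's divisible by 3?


Track (count of 2) mod 3: states 0..2, accept at 0
Minimal DFA: 3 states


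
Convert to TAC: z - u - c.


Break into single-operator statements:
t1 = z - u
t2 = t1 - c


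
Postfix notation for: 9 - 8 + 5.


Left to right (same or higher precedence on left)
Postfix: 9 8 - 5 +


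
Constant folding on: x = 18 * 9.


18 * 9 = 162 at compile time
Optimized: x = 162


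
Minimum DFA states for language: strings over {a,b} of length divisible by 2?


Track length mod 2: states 0..1, accept at 0
Minimal DFA: 2 states


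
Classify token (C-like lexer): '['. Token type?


Pattern: delimiter/punctuation
Type: PUNCTUATION


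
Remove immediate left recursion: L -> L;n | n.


Left-recursive alternatives: L;n; non-recursive: n
Introduce L': L -> nL', L' -> ;nL' | ε


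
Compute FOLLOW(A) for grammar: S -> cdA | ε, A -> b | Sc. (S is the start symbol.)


$ ∈ FOLLOW(S). For each A -> αBβ: add FIRST(β)\{ε} to FOLLOW(B); if β nullable, add FOLLOW(A).
FOLLOW(A) = {$, c}


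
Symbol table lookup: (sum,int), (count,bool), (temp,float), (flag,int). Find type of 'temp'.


Lookup 'temp' → type float


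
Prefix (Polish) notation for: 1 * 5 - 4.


left-to-right (same/higher precedence on left): tree is (- (* 1 5) 4)
Prefix: - * 1 5 4


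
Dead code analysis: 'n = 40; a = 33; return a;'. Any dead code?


n is assigned but never read
Dead: 'n = 40'


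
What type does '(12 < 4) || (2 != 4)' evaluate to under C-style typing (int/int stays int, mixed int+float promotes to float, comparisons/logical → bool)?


Operand types: bool || bool
Rule: logical operators take bool operands and yield bool
Result type: bool


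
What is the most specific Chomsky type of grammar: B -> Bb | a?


Left-linear: every RHS is a terminal or one nonterminal followed by a terminal
Classification: Type 3 (Regular)


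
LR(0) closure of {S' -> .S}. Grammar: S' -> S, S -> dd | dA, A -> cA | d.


Start: S' -> .S
For each item with dot before a nonterminal B, add B -> .γ for every B-production
Closure: [S' -> .S, S -> .dd, S -> .dA]


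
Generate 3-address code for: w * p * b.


Break into single-operator statements:
t1 = w * p
t2 = t1 * b


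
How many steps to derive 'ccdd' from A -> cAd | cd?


Derivation: A => cAd => ccdd
Steps: 2


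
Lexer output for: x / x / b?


Scan left to right, longest-match per lexeme
Tokens: ID(x), OP(/), ID(x), OP(/), ID(b)


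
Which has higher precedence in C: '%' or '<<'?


'%' is multiplicative (level 10); '<<' is shift (level 8)
Higher level binds tighter
'%' has higher precedence than '<<'


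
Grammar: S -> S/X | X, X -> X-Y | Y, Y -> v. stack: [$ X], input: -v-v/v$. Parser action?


shift '-' to continue X -> X-Y
Action: shift


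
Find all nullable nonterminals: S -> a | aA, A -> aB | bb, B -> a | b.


A nonterminal is nullable iff some alternative derives ε (directly, or every symbol in it is nullable)
Nullable: {}


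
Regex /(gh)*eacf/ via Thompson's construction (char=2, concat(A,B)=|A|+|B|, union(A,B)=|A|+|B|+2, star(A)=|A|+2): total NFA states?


Syntax tree has 6 char leaf(s), 0 union(s), 1 star(s)
chars contribute 6×2 = 12; each union adds +2; each star adds +2
Total: 12 + 0 + 2 = 14 states


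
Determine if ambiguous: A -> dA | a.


right-linear, alternatives start with distinct terminals 'd' vs 'a': unique leftmost derivation
Unambiguous


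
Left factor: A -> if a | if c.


Common prefix: 'if'
Factored: A -> if A', A' -> a | c


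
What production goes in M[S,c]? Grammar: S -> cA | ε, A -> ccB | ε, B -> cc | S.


For [S, c]: 'c' ∈ FIRST(cA)
Entry: S -> cA


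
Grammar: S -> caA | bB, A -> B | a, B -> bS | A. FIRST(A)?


Per alternative of A: FIRST(B) = {a, b}; FIRST(a) = {a}
FIRST(A) = {a, b}


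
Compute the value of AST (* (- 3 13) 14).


Evaluate inner: (- 3 13) = -10
Evaluate root: (* -10 14) = -140
Result: -140


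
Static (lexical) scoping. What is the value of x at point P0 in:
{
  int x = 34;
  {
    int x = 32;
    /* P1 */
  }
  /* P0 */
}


x declared in the same block as P0
x = 34


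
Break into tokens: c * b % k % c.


Scan left to right, longest-match per lexeme
Tokens: ID(c), OP(*), ID(b), OP(%), ID(k), OP(%), ID(c)


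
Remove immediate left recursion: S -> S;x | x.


Left-recursive alternatives: S;x; non-recursive: x
Introduce S': S -> xS', S' -> ;xS' | ε


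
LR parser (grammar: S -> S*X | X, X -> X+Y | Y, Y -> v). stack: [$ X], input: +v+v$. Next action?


shift '+' to continue X -> X+Y
Action: shift


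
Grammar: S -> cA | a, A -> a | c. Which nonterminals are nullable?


A nonterminal is nullable iff some alternative derives ε (directly, or every symbol in it is nullable)
Nullable: {}


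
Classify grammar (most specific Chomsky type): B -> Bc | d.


Left-linear: every RHS is a terminal or one nonterminal followed by a terminal
Classification: Type 3 (Regular)


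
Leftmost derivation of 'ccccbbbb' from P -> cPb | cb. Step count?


Derivation: P => cPb => ccPbb => cccPbbb => ccccbbbb
Steps: 4


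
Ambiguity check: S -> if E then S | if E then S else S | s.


dangling else: 'if E then if E then s else s' parses two ways
Ambiguous


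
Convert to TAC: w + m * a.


Break into single-operator statements:
t1 = m * a
t2 = w + t1


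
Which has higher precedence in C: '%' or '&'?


'%' is multiplicative (level 10); '&' is bitwise AND (level 5)
Higher level binds tighter
'%' has higher precedence than '&'


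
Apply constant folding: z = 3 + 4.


3 + 4 = 7 at compile time
Optimized: z = 7


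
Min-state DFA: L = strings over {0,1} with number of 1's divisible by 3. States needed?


Track (count of 1) mod 3: states 0..2, accept at 0
Minimal DFA: 3 states


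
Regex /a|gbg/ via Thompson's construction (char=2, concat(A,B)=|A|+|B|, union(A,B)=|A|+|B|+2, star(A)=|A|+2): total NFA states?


Syntax tree has 4 char leaf(s), 1 union(s), 0 star(s)
chars contribute 4×2 = 8; each union adds +2; each star adds +2
Total: 8 + 2 + 0 = 10 states


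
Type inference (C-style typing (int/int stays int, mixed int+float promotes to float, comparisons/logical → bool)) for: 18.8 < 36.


Operand types: float < int
Rule: comparison yields bool
Result type: bool


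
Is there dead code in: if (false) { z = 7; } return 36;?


condition is constant false, so the whole block is unreachable
Dead: 'if (false) { z = 7; }'


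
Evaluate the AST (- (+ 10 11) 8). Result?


Evaluate inner: (+ 10 11) = 21
Evaluate root: (- 21 8) = 13
Result: 13


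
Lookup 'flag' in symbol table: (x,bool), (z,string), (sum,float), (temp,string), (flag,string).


Lookup 'flag' → type string


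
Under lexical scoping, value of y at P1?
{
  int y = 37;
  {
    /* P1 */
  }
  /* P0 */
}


P1's block does not declare y; resolves to the enclosing declaration at depth 0
y = 37


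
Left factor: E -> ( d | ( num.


Common prefix: '('
Factored: E -> ( E', E' -> d | num


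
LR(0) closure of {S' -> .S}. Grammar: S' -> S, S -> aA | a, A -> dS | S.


Start: S' -> .S
For each item with dot before a nonterminal B, add B -> .γ for every B-production
Closure: [S' -> .S, S -> .aA, S -> .a]


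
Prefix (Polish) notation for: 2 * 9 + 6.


left-to-right (same/higher precedence on left): tree is (+ (* 2 9) 6)
Prefix: + * 2 9 6


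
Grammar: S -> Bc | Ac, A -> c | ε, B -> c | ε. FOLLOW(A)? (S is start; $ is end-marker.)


$ ∈ FOLLOW(S). For each A -> αBβ: add FIRST(β)\{ε} to FOLLOW(B); if β nullable, add FOLLOW(A).
FOLLOW(A) = {c}


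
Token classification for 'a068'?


Pattern: letter/underscore followed by alphanumerics, not a keyword
Type: IDENTIFIER


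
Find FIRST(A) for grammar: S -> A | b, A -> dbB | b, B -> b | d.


Per alternative of A: FIRST(dbB) = {d}; FIRST(b) = {b}
FIRST(A) = {b, d}


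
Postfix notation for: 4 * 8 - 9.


Left to right (same or higher precedence on left)
Postfix: 4 8 * 9 -


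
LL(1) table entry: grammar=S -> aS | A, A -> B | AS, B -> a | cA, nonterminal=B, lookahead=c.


For [B, c]: 'c' ∈ FIRST(cA)
Entry: B -> cA


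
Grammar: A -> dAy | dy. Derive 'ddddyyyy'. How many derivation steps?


Derivation: A => dAy => ddAyy => dddAyyy => ddddyyyy
Steps: 4


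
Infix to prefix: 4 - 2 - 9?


left-to-right (same/higher precedence on left): tree is (- (- 4 2) 9)
Prefix: - - 4 2 9


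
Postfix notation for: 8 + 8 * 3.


* has higher precedence, evaluate 8*3 first
Postfix: 8 8 3 * +


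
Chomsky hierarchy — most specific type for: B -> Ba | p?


Left-linear: every RHS is a terminal or one nonterminal followed by a terminal
Classification: Type 3 (Regular)


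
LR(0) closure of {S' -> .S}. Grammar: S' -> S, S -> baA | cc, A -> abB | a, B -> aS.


Start: S' -> .S
For each item with dot before a nonterminal B, add B -> .γ for every B-production
Closure: [S' -> .S, S -> .baA, S -> .cc]


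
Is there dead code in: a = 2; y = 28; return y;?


a is assigned but never read
Dead: 'a = 2'


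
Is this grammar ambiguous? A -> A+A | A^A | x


'x+x^x' has two parse trees (no precedence encoded between + and ^)
Ambiguous


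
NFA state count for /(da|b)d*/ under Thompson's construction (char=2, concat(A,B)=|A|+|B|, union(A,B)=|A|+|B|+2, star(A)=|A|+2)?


Syntax tree has 4 char leaf(s), 1 union(s), 1 star(s)
chars contribute 4×2 = 8; each union adds +2; each star adds +2
Total: 8 + 2 + 2 = 12 states


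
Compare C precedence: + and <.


'+' is additive (level 9); '<' is relational (level 7)
Higher level binds tighter
'+' has higher precedence than '<'


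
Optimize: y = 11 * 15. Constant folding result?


11 * 15 = 165 at compile time
Optimized: y = 165


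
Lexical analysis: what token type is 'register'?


Pattern: reserved word
Type: KEYWORD


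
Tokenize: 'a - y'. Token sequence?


Scan left to right, longest-match per lexeme
Tokens: ID(a), OP(-), ID(y)


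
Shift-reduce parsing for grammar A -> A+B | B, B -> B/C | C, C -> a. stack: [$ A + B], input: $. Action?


handle 'A+B' on top; lookahead ∈ FOLLOW(A) = {+, $}
Action: reduce (A -> A+B)


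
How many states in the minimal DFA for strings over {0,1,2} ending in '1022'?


Track the longest suffix of input matching a prefix of '1022': 5 classes (prefixes of length 0..4)
Minimal DFA: 5 states


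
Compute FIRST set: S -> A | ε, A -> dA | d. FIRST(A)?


Per alternative of A: FIRST(dA) = {d}; FIRST(d) = {d}
FIRST(A) = {d}


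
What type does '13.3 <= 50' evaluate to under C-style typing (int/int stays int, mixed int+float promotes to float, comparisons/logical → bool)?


Operand types: float <= int
Rule: comparison yields bool
Result type: bool


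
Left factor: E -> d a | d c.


Common prefix: 'd'
Factored: E -> d E', E' -> a | c


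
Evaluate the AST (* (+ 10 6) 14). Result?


Evaluate inner: (+ 10 6) = 16
Evaluate root: (* 16 14) = 224
Result: 224


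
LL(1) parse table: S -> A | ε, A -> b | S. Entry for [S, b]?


For [S, b]: 'b' ∈ FIRST(A)
Entry: S -> A


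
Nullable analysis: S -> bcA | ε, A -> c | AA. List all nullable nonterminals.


A nonterminal is nullable iff some alternative derives ε (directly, or every symbol in it is nullable)
Nullable: {S}


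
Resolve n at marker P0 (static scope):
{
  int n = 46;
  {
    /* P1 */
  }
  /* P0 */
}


n declared in the same block as P0
n = 46


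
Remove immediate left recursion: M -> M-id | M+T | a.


Left-recursive alternatives: M-id, M+T; non-recursive: a
Introduce M': M -> aM', M' -> -idM' | +TM' | ε


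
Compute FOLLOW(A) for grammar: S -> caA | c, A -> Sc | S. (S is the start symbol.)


$ ∈ FOLLOW(S). For each A -> αBβ: add FIRST(β)\{ε} to FOLLOW(B); if β nullable, add FOLLOW(A).
FOLLOW(A) = {$, c}


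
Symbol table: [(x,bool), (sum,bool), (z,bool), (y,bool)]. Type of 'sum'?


Lookup 'sum' → type bool


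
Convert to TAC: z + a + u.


Break into single-operator statements:
t1 = z + a
t2 = t1 + u


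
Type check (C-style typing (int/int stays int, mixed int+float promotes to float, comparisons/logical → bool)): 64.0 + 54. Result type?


Operand types: float + int
Rule: mixed int/float promotes to float; int/int stays int
Result type: float


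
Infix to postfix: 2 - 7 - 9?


Left to right (same or higher precedence on left)
Postfix: 2 7 - 9 -


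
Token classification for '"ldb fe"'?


Pattern: double-quoted sequence
Type: STRING_LITERAL


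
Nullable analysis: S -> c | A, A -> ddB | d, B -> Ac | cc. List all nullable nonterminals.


A nonterminal is nullable iff some alternative derives ε (directly, or every symbol in it is nullable)
Nullable: {}


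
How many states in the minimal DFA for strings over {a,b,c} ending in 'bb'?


Track the longest suffix of input matching a prefix of 'bb': 3 classes (prefixes of length 0..2)
Minimal DFA: 3 states


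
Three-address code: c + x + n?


Break into single-operator statements:
t1 = c + x
t2 = t1 + n


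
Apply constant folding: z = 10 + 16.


10 + 16 = 26 at compile time
Optimized: z = 26


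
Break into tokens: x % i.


Scan left to right, longest-match per lexeme
Tokens: ID(x), OP(%), ID(i)


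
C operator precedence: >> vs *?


'*' is multiplicative (level 10); '>>' is shift (level 8)
Higher level binds tighter
'*' has higher precedence than '>>'


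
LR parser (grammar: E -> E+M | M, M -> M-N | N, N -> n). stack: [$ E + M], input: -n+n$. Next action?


'-' can extend M; shift to build M -> M-N
Action: shift
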